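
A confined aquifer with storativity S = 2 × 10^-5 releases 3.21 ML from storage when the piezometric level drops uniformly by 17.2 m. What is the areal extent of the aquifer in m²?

ΔV = 3.21 ML = 3210 m³
A = ΔV / (S × Δh) = 3210 / (2 × 10^-5 × 17.2) = 9.331 × 10^6 m²

A ≈ 9.33 × 10^6 m²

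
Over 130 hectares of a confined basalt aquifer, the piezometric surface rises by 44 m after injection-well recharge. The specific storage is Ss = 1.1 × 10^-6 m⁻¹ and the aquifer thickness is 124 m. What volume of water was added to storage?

ΔV ≈ 7800 m³

S = Ss × b = 1.1 × 10^-6 m⁻¹ × 124 m = 1.364 × 10^-4
A = 130 hectares = 1.3 × 10^6 m²
ΔV = S × A × Δh = 1.364 × 10^-4 × 1.3 × 10^6 m² × 44 m = 7802 m³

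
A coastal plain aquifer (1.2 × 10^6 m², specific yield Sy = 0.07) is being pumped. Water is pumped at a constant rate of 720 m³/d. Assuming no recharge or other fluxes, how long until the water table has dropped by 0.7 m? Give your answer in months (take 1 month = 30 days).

t ≈ 2.72 months

ΔV = Sy × A × Δh = 0.07 × 1.2 × 10^6 × 0.7 = 58800 m³
t = ΔV / Q = 58800 m³ / 720 m³/d = 81.67 d
t = 81.67 d ≈ 2.722 months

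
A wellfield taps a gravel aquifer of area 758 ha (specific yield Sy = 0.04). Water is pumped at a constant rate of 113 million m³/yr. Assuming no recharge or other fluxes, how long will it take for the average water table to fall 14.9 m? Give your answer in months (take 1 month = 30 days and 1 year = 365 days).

A = 758 ha = 7.58 × 10^6 m²
ΔV = Sy × A × Δh = 0.04 × 7.58 × 10^6 × 14.9 = 4.518 × 10^6 m³
Q = 113 million m³/yr = 3.096 × 10^5 m³/d
t = ΔV / Q = 4.518 × 10^6 m³ / 3.096 × 10^5 m³/d = 14.59 d
t = 14.59 d ≈ 0.4864 months

t ≈ 0.486 months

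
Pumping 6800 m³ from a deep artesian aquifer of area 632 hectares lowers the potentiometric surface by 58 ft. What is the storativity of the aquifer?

S ≈ 6.1 × 10^-5

A = 632 hectares = 6.32 × 10^6 m²
Δh = 58 ft = 17.68 m
S = ΔV / (A × Δh) = 6800 m³ / (6.32 × 10^6 m² × 17.68 m) = 6.086 × 10^-5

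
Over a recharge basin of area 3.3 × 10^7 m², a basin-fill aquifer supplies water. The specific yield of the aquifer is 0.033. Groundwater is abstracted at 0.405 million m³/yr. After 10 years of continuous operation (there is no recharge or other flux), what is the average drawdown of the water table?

Q = 0.405 million m³/yr = 1110 m³/d
t = 10 years = 3650 d
ΔV = Q × t = 1110 m³/d × 3650 d = 4.05 × 10^6 m³
Δh = ΔV / (Sy × A) = 4.05 × 10^6 / (0.033 × 3.3 × 10^7) = 3.719 m

Δh ≈ 3.72 m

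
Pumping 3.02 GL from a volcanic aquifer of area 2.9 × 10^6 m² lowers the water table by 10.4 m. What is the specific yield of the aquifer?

ΔV = 3.02 GL = 3.02 × 10^6 m³
Sy = ΔV / (A × Δh) = 3.02 × 10^6 m³ / (2.9 × 10^6 m² × 10.4 m) = 0.1001

Sy ≈ 0.1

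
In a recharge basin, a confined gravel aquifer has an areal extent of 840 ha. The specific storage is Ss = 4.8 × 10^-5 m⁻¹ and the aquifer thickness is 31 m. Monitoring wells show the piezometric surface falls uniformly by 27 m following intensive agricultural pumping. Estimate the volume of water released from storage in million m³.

ΔV ≈ 0.337 million m³

S = Ss × b = 4.8 × 10^-5 m⁻¹ × 31 m = 1.488 × 10^-3
A = 840 ha = 8.4 × 10^6 m²
ΔV = S × A × Δh = 0.001488 × 8.4 × 10^6 m² × 27 m = 3.375 × 10^5 m³
ΔV = 3.375 × 10^5 m³ = 0.3375 million m³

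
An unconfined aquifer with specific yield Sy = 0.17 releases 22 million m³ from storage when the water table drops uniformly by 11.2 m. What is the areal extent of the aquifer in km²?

A ≈ 11.6 km²

ΔV = 22 million m³ = 2.2 × 10^7 m³
A = ΔV / (Sy × Δh) = 2.2 × 10^7 / (0.17 × 11.2) = 1.155 × 10^7 m²
A = 1.155 × 10^7 m² = 11.55 km²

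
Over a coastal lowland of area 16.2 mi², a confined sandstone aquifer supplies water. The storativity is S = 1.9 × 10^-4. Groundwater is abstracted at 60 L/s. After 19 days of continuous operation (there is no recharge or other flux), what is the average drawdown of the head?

A = 16.2 mi² = 4.196 × 10^7 m²
Q = 60 L/s = 5184 m³/d
ΔV = Q × t = 5184 m³/d × 19 d = 98500 m³
Δh = ΔV / (S × A) = 98500 / (1.9 × 10^-4 × 4.196 × 10^7) = 12.36 m

Δh ≈ 12.4 m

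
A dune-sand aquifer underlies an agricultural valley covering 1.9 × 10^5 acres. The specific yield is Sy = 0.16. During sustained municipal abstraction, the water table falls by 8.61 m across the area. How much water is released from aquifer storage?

A = 1.9 × 10^5 acres = 7.689 × 10^8 m²
ΔV = Sy × A × Δh = 0.16 × 7.689 × 10^8 m² × 8.61 m = 1.059 × 10^9 m³

ΔV ≈ 1.06 × 10^9 m³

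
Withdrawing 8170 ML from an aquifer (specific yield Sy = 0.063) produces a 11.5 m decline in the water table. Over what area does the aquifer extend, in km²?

A ≈ 11.3 km²

ΔV = 8170 ML = 8.17 × 10^6 m³
A = ΔV / (Sy × Δh) = 8.17 × 10^6 / (0.063 × 11.5) = 1.128 × 10^7 m²
A = 1.128 × 10^7 m² = 11.28 km²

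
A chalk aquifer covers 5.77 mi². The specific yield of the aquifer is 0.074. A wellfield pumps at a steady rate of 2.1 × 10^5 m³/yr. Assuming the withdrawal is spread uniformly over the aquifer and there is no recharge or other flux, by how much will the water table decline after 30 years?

Δh ≈ 5.7 m

A = 5.77 mi² = 1.494 × 10^7 m²
Q = 2.1 × 10^5 m³/yr = 575.3 m³/d
t = 30 years = 10950 d
ΔV = Q × t = 575.3 m³/d × 10950 d = 6.3 × 10^6 m³
Δh = ΔV / (Sy × A) = 6.3 × 10^6 / (0.074 × 1.494 × 10^7) = 5.697 m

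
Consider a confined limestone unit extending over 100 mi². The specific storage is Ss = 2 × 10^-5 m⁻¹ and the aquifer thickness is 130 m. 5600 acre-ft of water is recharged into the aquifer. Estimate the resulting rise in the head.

S = Ss × b = 2 × 10^-5 m⁻¹ × 130 m = 2.6 × 10^-3
A = 100 mi² = 2.59 × 10^8 m²
ΔV = 5600 acre-ft = 6.907 × 10^6 m³
Δh = ΔV / (S × A) = 6.907 × 10^6 m³ / (0.0026 × 2.59 × 10^8 m²) = 10.26 m

Δh ≈ 10.3 m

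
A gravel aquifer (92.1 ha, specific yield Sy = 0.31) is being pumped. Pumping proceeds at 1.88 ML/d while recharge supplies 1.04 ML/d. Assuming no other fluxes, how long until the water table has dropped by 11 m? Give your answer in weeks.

A = 92.1 ha = 9.21 × 10^5 m²
ΔV = Sy × A × Δh = 0.31 × 9.21 × 10^5 × 11 = 3.141 × 10^6 m³
Net withdrawal = 1.88 − 1.04 = 0.84 ML/d = 840 m³/d
t = ΔV / Q = 3.141 × 10^6 m³ / 840 m³/d = 3739 d
t = 3739 d ≈ 534.1 weeks

t ≈ 534 weeks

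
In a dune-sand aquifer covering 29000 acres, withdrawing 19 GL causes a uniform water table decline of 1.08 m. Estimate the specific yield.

Sy ≈ 0.15

A = 29000 acres = 1.174 × 10^8 m²
ΔV = 19 GL = 1.9 × 10^7 m³
Sy = ΔV / (A × Δh) = 1.9 × 10^7 m³ / (1.174 × 10^8 m² × 1.08 m) = 0.1499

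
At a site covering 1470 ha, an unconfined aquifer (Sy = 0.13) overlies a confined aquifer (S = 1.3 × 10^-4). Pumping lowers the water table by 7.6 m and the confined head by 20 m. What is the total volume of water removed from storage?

ΔV ≈ 1.46 × 10^7 m³

A = 1470 ha = 1.47 × 10^7 m²
Unconfined: ΔV_u = Sy × A × Δh_u = 0.13 × 1.47 × 10^7 × 7.6 = 1.452 × 10^7 m³
Confined: ΔV_c = S × A × Δh_c = 1.3 × 10^-4 × 1.47 × 10^7 × 20 = 38220 m³
Total ΔV = 1.452 × 10^7 + 38220 = 1.456 × 10^7 m³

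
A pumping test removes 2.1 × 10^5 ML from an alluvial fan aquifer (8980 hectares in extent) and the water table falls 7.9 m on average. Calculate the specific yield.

Sy ≈ 0.3

A = 8980 hectares = 8.98 × 10^7 m²
ΔV = 2.1 × 10^5 ML = 2.1 × 10^8 m³
Sy = ΔV / (A × Δh) = 2.1 × 10^8 m³ / (8.98 × 10^7 m² × 7.9 m) = 0.296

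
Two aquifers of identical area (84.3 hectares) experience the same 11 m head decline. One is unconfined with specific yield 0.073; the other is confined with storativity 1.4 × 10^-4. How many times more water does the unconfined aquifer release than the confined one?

ΔV_u / ΔV_c ≈ 521

A = 84.3 hectares = 8.43 × 10^5 m²
Unconfined: ΔV_u = Sy × A × Δh = 0.073 × 8.43 × 10^5 × 11 = 6.769 × 10^5 m³
Confined: ΔV_c = S × A × Δh = 1.4 × 10^-4 × 8.43 × 10^5 × 11 = 1298 m³
Ratio = ΔV_u / ΔV_c = Sy / S = 0.073 / 1.4 × 10^-4 = 521.4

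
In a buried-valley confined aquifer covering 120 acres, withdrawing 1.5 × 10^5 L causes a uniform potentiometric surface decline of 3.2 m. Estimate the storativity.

S ≈ 9.7 × 10^-5

A = 120 acres = 4.856 × 10^5 m²
ΔV = 1.5 × 10^5 L = 150 m³
S = ΔV / (A × Δh) = 150 m³ / (4.856 × 10^5 m² × 3.2 m) = 9.653 × 10^-5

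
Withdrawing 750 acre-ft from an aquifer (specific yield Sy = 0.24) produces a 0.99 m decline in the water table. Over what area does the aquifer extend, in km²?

ΔV = 750 acre-ft = 9.251 × 10^5 m³
A = ΔV / (Sy × Δh) = 9.251 × 10^5 / (0.24 × 0.99) = 3.894 × 10^6 m²
A = 3.894 × 10^6 m² = 3.894 km²

A ≈ 3.89 km²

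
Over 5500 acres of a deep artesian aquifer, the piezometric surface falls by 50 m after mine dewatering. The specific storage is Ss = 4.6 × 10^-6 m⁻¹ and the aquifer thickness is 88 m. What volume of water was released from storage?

S = Ss × b = 4.6 × 10^-6 m⁻¹ × 88 m = 4.048 × 10^-4
A = 5500 acres = 2.226 × 10^7 m²
ΔV = S × A × Δh = 4.048 × 10^-4 × 2.226 × 10^7 m² × 50 m = 4.505 × 10^5 m³

ΔV ≈ 4.5 × 10^5 m³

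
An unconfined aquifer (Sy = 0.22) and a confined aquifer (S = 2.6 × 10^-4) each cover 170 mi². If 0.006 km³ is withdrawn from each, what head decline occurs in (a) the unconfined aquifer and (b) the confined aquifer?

Δh_u ≈ 0.0619 m; Δh_c ≈ 52.4 m

A = 170 mi² = 4.403 × 10^8 m²
ΔV = 0.006 km³ = 6 × 10^6 m³
Unconfined: Δh_u = ΔV/(Sy·A) = 6 × 10^6/(0.22 × 4.403 × 10^8) = 0.06194 m
Confined: Δh_c = ΔV/(S·A) = 6 × 10^6/(2.6 × 10^-4 × 4.403 × 10^8) = 52.41 m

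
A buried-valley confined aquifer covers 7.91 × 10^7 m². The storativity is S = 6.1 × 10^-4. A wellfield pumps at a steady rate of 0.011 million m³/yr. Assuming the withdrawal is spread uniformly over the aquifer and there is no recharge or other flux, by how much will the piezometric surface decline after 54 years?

Δh ≈ 12.3 m

Q = 0.011 million m³/yr = 30.14 m³/d
t = 54 years = 19710 d
ΔV = Q × t = 30.14 m³/d × 19710 d = 5.94 × 10^5 m³
Δh = ΔV / (S × A) = 5.94 × 10^5 / (6.1 × 10^-4 × 7.91 × 10^7) = 12.31 m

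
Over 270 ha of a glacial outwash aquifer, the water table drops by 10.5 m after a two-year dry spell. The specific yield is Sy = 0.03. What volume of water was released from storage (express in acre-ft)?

ΔV ≈ 690 acre-ft

A = 270 ha = 2.7 × 10^6 m²
ΔV = Sy × A × Δh = 0.03 × 2.7 × 10^6 m² × 10.5 m = 8.505 × 10^5 m³
ΔV = 8.505 × 10^5 m³ = 689.5 acre-ft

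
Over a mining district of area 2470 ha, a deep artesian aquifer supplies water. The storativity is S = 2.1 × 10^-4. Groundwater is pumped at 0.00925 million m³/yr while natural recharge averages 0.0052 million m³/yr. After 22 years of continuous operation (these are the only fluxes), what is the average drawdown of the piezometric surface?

Δh ≈ 17.2 m

A = 2470 ha = 2.47 × 10^7 m²
Net abstraction = 0.00925 − 0.0052 = 0.00405 million m³/yr
Q_net = 0.00405 million m³/yr = 11.1 m³/d
t = 22 years = 8030 d
ΔV = Q × t = 11.1 m³/d × 8030 d = 89100 m³
Δh = ΔV / (S × A) = 89100 / (2.1 × 10^-4 × 2.47 × 10^7) = 17.18 m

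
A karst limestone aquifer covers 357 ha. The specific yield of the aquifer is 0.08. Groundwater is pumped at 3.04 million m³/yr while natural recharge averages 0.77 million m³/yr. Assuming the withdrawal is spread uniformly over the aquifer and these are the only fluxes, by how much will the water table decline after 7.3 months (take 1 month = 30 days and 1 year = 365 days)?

A = 357 ha = 3.57 × 10^6 m²
Net abstraction = 3.04 − 0.77 = 2.27 million m³/yr
Q_net = 2.27 million m³/yr = 6219 m³/d
t = 7.3 months = 219 d
ΔV = Q × t = 6219 m³/d × 219 d = 1.362 × 10^6 m³
Δh = ΔV / (Sy × A) = 1.362 × 10^6 / (0.08 × 3.57 × 10^6) = 4.769 m

Δh ≈ 4.77 m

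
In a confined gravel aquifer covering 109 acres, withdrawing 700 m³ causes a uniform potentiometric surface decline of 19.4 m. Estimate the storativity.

A = 109 acres = 4.411 × 10^5 m²
S = ΔV / (A × Δh) = 700 m³ / (4.411 × 10^5 m² × 19.4 m) = 8.18 × 10^-5

S ≈ 8.2 × 10^-5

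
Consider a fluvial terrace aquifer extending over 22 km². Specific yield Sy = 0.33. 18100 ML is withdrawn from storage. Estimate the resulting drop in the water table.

A = 22 km² = 2.2 × 10^7 m²
ΔV = 18100 ML = 1.81 × 10^7 m³
Δh = ΔV / (Sy × A) = 1.81 × 10^7 m³ / (0.33 × 2.2 × 10^7 m²) = 2.493 m

Δh ≈ 2.49 m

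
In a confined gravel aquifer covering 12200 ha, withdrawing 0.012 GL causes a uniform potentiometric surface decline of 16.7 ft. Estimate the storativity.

A = 12200 ha = 1.22 × 10^8 m²
Δh = 16.7 ft = 5.09 m
ΔV = 0.012 GL = 12000 m³
S = ΔV / (A × Δh) = 12000 m³ / (1.22 × 10^8 m² × 5.09 m) = 1.932 × 10^-5

S ≈ 1.9 × 10^-5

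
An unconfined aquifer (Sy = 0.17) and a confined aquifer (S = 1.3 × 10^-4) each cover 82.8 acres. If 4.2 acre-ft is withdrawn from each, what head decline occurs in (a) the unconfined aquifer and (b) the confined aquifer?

Δh_u ≈ 0.0909 m; Δh_c ≈ 119 m

A = 82.8 acres = 3.351 × 10^5 m²
ΔV = 4.2 acre-ft = 5181 m³
Unconfined: Δh_u = ΔV/(Sy·A) = 5181/(0.17 × 3.351 × 10^5) = 0.09095 m
Confined: Δh_c = ΔV/(S·A) = 5181/(1.3 × 10^-4 × 3.351 × 10^5) = 118.9 m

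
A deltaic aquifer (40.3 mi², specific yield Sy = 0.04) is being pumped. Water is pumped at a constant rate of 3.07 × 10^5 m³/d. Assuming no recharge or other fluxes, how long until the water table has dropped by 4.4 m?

A = 40.3 mi² = 1.044 × 10^8 m²
ΔV = Sy × A × Δh = 0.04 × 1.044 × 10^8 × 4.4 = 1.837 × 10^7 m³
t = ΔV / Q = 1.837 × 10^7 m³ / 3.07 × 10^5 m³/d = 59.84 d

t ≈ 59.8 days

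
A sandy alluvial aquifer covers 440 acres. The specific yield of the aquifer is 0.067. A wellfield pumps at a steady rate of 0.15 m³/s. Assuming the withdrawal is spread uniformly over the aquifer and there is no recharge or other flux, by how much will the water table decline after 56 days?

Δh ≈ 6.08 m

A = 440 acres = 1.781 × 10^6 m²
Q = 0.15 m³/s = 12960 m³/d
ΔV = Q × t = 12960 m³/d × 56 d = 7.258 × 10^5 m³
Δh = ΔV / (Sy × A) = 7.258 × 10^5 / (0.067 × 1.781 × 10^6) = 6.083 m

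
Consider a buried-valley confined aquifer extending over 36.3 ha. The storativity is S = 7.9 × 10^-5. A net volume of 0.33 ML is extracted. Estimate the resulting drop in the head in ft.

Δh ≈ 37.8 ft

A = 36.3 ha = 3.63 × 10^5 m²
ΔV = 0.33 ML = 330 m³
Δh = ΔV / (S × A) = 330 m³ / (7.9 × 10^-5 × 3.63 × 10^5 m²) = 11.51 m
Δh = 11.51 m = 37.75 ft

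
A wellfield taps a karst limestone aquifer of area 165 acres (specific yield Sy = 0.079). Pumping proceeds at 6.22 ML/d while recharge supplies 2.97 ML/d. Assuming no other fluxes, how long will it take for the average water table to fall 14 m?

t ≈ 227 days

A = 165 acres = 6.677 × 10^5 m²
ΔV = Sy × A × Δh = 0.079 × 6.677 × 10^5 × 14 = 7.385 × 10^5 m³
Net withdrawal = 6.22 − 2.97 = 3.25 ML/d = 3250 m³/d
t = ΔV / Q = 7.385 × 10^5 m³ / 3250 m³/d = 227.2 d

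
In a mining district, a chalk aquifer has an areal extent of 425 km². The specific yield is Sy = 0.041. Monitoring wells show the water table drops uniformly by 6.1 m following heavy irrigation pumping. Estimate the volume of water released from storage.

ΔV ≈ 1.06 × 10^8 m³

A = 425 km² = 4.25 × 10^8 m²
ΔV = Sy × A × Δh = 0.041 × 4.25 × 10^8 m² × 6.1 m = 1.063 × 10^8 m³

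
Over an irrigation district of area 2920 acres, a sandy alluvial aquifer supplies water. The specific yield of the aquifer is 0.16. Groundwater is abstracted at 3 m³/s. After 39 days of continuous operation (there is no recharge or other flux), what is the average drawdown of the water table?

Δh ≈ 5.35 m

A = 2920 acres = 1.182 × 10^7 m²
Q = 3 m³/s = 2.592 × 10^5 m³/d
ΔV = Q × t = 2.592 × 10^5 m³/d × 39 d = 1.011 × 10^7 m³
Δh = ΔV / (Sy × A) = 1.011 × 10^7 / (0.16 × 1.182 × 10^7) = 5.347 m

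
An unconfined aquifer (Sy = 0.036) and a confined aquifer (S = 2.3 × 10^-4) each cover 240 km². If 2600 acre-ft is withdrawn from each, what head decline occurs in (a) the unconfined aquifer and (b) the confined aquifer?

Δh_u ≈ 0.371 m; Δh_c ≈ 58.1 m

A = 240 km² = 2.4 × 10^8 m²
ΔV = 2600 acre-ft = 3.207 × 10^6 m³
Unconfined: Δh_u = ΔV/(Sy·A) = 3.207 × 10^6/(0.036 × 2.4 × 10^8) = 0.3712 m
Confined: Δh_c = ΔV/(S·A) = 3.207 × 10^6/(2.3 × 10^-4 × 2.4 × 10^8) = 58.1 m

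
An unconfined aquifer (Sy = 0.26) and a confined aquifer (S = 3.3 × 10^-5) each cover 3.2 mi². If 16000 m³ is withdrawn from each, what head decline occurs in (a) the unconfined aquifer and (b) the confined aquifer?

A = 3.2 mi² = 8.288 × 10^6 m²
Unconfined: Δh_u = ΔV/(Sy·A) = 16000/(0.26 × 8.288 × 10^6) = 0.007425 m
Confined: Δh_c = ΔV/(S·A) = 16000/(3.3 × 10^-5 × 8.288 × 10^6) = 58.5 m

Δh_u ≈ 0.00743 m; Δh_c ≈ 58.5 m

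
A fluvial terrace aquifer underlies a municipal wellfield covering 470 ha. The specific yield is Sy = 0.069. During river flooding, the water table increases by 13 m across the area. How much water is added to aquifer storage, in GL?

ΔV ≈ 4.22 GL

A = 470 ha = 4.7 × 10^6 m²
ΔV = Sy × A × Δh = 0.069 × 4.7 × 10^6 m² × 13 m = 4.216 × 10^6 m³
ΔV = 4.216 × 10^6 m³ = 4.216 GL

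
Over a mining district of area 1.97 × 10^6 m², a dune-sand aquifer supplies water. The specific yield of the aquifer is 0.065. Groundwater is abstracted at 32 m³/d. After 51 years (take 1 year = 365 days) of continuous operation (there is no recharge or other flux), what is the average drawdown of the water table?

Δh ≈ 4.65 m

t = 51 years = 18620 d
ΔV = Q × t = 32 m³/d × 18620 d = 5.957 × 10^5 m³
Δh = ΔV / (Sy × A) = 5.957 × 10^5 / (0.065 × 1.97 × 10^6) = 4.652 m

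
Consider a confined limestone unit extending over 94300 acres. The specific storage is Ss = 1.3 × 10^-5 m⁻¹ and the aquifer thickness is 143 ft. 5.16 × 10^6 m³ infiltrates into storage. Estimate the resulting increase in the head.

Δh ≈ 23.9 m

b = 143 ft = 43.59 m
S = Ss × b = 1.3 × 10^-5 m⁻¹ × 43.59 m = 5.666 × 10^-4
A = 94300 acres = 3.816 × 10^8 m²
Δh = ΔV / (S × A) = 5.16 × 10^6 m³ / (5.666 × 10^-4 × 3.816 × 10^8 m²) = 23.86 m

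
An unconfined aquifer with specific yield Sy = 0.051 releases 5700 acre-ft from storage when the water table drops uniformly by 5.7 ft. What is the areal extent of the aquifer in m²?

Δh = 5.7 ft = 1.737 m
ΔV = 5700 acre-ft = 7.031 × 10^6 m³
A = ΔV / (Sy × Δh) = 7.031 × 10^6 / (0.051 × 1.737) = 7.935 × 10^7 m²

A ≈ 7.94 × 10^7 m²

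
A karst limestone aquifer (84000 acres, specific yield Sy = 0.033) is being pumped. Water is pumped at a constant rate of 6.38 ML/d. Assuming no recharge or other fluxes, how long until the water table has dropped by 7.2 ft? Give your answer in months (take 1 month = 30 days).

A = 84000 acres = 3.399 × 10^8 m²
Δh = 7.2 ft = 2.195 m
ΔV = Sy × A × Δh = 0.033 × 3.399 × 10^8 × 2.195 = 2.462 × 10^7 m³
Q = 6.38 ML/d = 6380 m³/d
t = ΔV / Q = 2.462 × 10^7 m³ / 6380 m³/d = 3859 d
t = 3859 d ≈ 128.6 months

t ≈ 129 months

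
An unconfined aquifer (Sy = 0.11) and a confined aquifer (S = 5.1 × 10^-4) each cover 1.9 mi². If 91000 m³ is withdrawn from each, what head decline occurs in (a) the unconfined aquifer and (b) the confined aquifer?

Δh_u ≈ 0.168 m; Δh_c ≈ 36.3 m

A = 1.9 mi² = 4.921 × 10^6 m²
Unconfined: Δh_u = ΔV/(Sy·A) = 91000/(0.11 × 4.921 × 10^6) = 0.1681 m
Confined: Δh_c = ΔV/(S·A) = 91000/(5.1 × 10^-4 × 4.921 × 10^6) = 36.26 m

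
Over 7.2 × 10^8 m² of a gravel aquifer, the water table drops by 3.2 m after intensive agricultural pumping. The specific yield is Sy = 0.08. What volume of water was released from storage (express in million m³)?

ΔV = Sy × A × Δh = 0.08 × 7.2 × 10^8 m² × 3.2 m = 1.843 × 10^8 m³
ΔV = 1.843 × 10^8 m³ = 184.3 million m³

ΔV ≈ 184 million m³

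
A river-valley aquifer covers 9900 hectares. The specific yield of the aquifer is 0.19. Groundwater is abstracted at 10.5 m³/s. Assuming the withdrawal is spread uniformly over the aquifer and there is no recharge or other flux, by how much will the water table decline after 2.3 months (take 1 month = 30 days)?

Δh ≈ 3.33 m

A = 9900 hectares = 9.9 × 10^7 m²
Q = 10.5 m³/s = 9.072 × 10^5 m³/d
t = 2.3 months = 69 d
ΔV = Q × t = 9.072 × 10^5 m³/d × 69 d = 6.26 × 10^7 m³
Δh = ΔV / (Sy × A) = 6.26 × 10^7 / (0.19 × 9.9 × 10^7) = 3.328 m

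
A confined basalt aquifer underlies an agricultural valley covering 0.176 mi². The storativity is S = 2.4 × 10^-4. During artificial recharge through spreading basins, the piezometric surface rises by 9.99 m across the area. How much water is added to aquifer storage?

ΔV ≈ 1090 m³

A = 0.176 mi² = 4.558 × 10^5 m²
ΔV = S × A × Δh = 2.4 × 10^-4 × 4.558 × 10^5 m² × 9.99 m = 1093 m³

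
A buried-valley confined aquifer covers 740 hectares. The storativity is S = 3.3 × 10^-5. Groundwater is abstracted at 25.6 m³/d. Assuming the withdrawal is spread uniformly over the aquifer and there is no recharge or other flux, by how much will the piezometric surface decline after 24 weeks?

A = 740 hectares = 7.4 × 10^6 m²
t = 24 weeks = 168 d
ΔV = Q × t = 25.6 m³/d × 168 d = 4301 m³
Δh = ΔV / (S × A) = 4301 / (3.3 × 10^-5 × 7.4 × 10^6) = 17.61 m

Δh ≈ 17.6 m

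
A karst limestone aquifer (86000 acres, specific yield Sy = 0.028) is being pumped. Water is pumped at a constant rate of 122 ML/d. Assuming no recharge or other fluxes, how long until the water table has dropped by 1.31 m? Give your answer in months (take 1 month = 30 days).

A = 86000 acres = 3.48 × 10^8 m²
ΔV = Sy × A × Δh = 0.028 × 3.48 × 10^8 × 1.31 = 1.277 × 10^7 m³
Q = 122 ML/d = 1.22 × 10^5 m³/d
t = ΔV / Q = 1.277 × 10^7 m³ / 1.22 × 10^5 m³/d = 104.6 d
t = 104.6 d ≈ 3.488 months

t ≈ 3.49 months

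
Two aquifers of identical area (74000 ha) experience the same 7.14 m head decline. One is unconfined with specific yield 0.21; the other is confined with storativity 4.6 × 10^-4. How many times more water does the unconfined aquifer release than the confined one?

ΔV_u / ΔV_c ≈ 457

A = 74000 ha = 7.4 × 10^8 m²
Unconfined: ΔV_u = Sy × A × Δh = 0.21 × 7.4 × 10^8 × 7.14 = 1.11 × 10^9 m³
Confined: ΔV_c = S × A × Δh = 4.6 × 10^-4 × 7.4 × 10^8 × 7.14 = 2.43 × 10^6 m³
Ratio = ΔV_u / ΔV_c = Sy / S = 0.21 / 4.6 × 10^-4 = 456.5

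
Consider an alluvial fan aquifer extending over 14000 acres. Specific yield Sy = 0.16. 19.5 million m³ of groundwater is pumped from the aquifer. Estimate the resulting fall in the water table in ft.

Δh ≈ 7.06 ft

A = 14000 acres = 5.666 × 10^7 m²
ΔV = 19.5 million m³ = 1.95 × 10^7 m³
Δh = ΔV / (Sy × A) = 1.95 × 10^7 m³ / (0.16 × 5.666 × 10^7 m²) = 2.151 m
Δh = 2.151 m = 7.058 ft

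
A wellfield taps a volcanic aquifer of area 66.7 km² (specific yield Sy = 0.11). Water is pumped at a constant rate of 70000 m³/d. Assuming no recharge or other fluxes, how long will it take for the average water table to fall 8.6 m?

t ≈ 901 days

A = 66.7 km² = 6.67 × 10^7 m²
ΔV = Sy × A × Δh = 0.11 × 6.67 × 10^7 × 8.6 = 6.31 × 10^7 m³
t = ΔV / Q = 6.31 × 10^7 m³ / 70000 m³/d = 901.4 d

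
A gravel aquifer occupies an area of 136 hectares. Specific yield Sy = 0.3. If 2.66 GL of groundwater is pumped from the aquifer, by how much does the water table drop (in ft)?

A = 136 hectares = 1.36 × 10^6 m²
ΔV = 2.66 GL = 2.66 × 10^6 m³
Δh = ΔV / (Sy × A) = 2.66 × 10^6 m³ / (0.3 × 1.36 × 10^6 m²) = 6.52 m
Δh = 6.52 m = 21.39 ft

Δh ≈ 21.4 ft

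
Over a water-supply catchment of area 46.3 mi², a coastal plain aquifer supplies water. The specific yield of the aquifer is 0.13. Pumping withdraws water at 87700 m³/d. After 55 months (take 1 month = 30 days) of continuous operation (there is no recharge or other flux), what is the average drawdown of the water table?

Δh ≈ 9.28 m

A = 46.3 mi² = 1.199 × 10^8 m²
t = 55 months = 1650 d
ΔV = Q × t = 87700 m³/d × 1650 d = 1.447 × 10^8 m³
Δh = ΔV / (Sy × A) = 1.447 × 10^8 / (0.13 × 1.199 × 10^8) = 9.282 m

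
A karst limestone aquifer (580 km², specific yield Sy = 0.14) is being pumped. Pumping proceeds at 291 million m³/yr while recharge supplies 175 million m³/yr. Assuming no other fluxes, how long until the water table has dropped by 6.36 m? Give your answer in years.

t ≈ 4.45 years

A = 580 km² = 5.8 × 10^8 m²
ΔV = Sy × A × Δh = 0.14 × 5.8 × 10^8 × 6.36 = 5.164 × 10^8 m³
Net withdrawal = 291 − 175 = 116 million m³/yr = 3.178 × 10^5 m³/d
t = ΔV / Q = 5.164 × 10^8 m³ / 3.178 × 10^5 m³/d = 1625 d
t = 1625 d ≈ 4.452 years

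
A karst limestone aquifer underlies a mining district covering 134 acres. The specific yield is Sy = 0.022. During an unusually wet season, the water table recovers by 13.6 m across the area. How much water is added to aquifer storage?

A = 134 acres = 5.423 × 10^5 m²
ΔV = Sy × A × Δh = 0.022 × 5.423 × 10^5 m² × 13.6 m = 1.622 × 10^5 m³

ΔV ≈ 1.62 × 10^5 m³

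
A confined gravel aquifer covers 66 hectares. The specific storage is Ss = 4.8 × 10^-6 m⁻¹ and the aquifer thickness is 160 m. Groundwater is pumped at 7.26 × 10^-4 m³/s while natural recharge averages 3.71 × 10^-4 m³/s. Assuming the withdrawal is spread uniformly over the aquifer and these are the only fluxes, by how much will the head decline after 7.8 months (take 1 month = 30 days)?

S = Ss × b = 4.8 × 10^-6 m⁻¹ × 160 m = 7.68 × 10^-4
A = 66 hectares = 6.6 × 10^5 m²
Net abstraction = 7.26 × 10^-4 − 3.71 × 10^-4 = 3.55 × 10^-4 m³/s
Q_net = 3.55 × 10^-4 m³/s = 30.67 m³/d
t = 7.8 months = 234 d
ΔV = Q × t = 30.67 m³/d × 234 d = 7177 m³
Δh = ΔV / (S × A) = 7177 / (7.68 × 10^-4 × 6.6 × 10^5) = 14.16 m

Δh ≈ 14.2 m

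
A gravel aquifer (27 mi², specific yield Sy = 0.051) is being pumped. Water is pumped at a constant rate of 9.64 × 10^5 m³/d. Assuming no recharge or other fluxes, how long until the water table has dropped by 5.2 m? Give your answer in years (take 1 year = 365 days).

A = 27 mi² = 6.993 × 10^7 m²
ΔV = Sy × A × Δh = 0.051 × 6.993 × 10^7 × 5.2 = 1.855 × 10^7 m³
t = ΔV / Q = 1.855 × 10^7 m³ / 9.64 × 10^5 m³/d = 19.24 d
t = 19.24 d ≈ 0.05271 years

t ≈ 0.0527 years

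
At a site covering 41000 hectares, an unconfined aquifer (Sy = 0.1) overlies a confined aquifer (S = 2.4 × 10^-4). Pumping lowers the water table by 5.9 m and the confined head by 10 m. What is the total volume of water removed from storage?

A = 41000 hectares = 4.1 × 10^8 m²
Unconfined: ΔV_u = Sy × A × Δh_u = 0.1 × 4.1 × 10^8 × 5.9 = 2.419 × 10^8 m³
Confined: ΔV_c = S × A × Δh_c = 2.4 × 10^-4 × 4.1 × 10^8 × 10 = 9.84 × 10^5 m³
Total ΔV = 2.419 × 10^8 + 9.84 × 10^5 = 2.429 × 10^8 m³

ΔV ≈ 2.43 × 10^8 m³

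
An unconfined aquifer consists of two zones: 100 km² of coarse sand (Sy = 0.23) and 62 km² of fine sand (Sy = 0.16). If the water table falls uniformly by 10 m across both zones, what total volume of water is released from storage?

A₁ = 100 km² = 1 × 10^8 m²; A₂ = 62 km² = 6.2 × 10^7 m²
ΔV₁ = 0.23 × 1 × 10^8 × 10 = 2.3 × 10^8 m³
ΔV₂ = 0.16 × 6.2 × 10^7 × 10 = 9.92 × 10^7 m³
ΔV = ΔV₁ + ΔV₂ = 3.292 × 10^8 m³

ΔV ≈ 3.29 × 10^8 m³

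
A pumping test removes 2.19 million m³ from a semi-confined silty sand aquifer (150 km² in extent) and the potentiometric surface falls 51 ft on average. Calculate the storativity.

S ≈ 9.4 × 10^-4

A = 150 km² = 1.5 × 10^8 m²
Δh = 51 ft = 15.54 m
ΔV = 2.19 million m³ = 2.19 × 10^6 m³
S = ΔV / (A × Δh) = 2.19 × 10^6 m³ / (1.5 × 10^8 m² × 15.54 m) = 9.392 × 10^-4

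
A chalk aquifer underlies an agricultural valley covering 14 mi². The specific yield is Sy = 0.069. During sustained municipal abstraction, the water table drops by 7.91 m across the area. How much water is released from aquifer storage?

ΔV ≈ 1.98 × 10^7 m³

A = 14 mi² = 3.626 × 10^7 m²
ΔV = Sy × A × Δh = 0.069 × 3.626 × 10^7 m² × 7.91 m = 1.979 × 10^7 m³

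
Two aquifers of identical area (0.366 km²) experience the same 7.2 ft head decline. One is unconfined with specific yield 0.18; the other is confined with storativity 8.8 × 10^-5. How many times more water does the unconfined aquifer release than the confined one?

A = 0.366 km² = 3.66 × 10^5 m²
Δh = 7.2 ft = 2.195 m
Unconfined: ΔV_u = Sy × A × Δh = 0.18 × 3.66 × 10^5 × 2.195 = 1.446 × 10^5 m³
Confined: ΔV_c = S × A × Δh = 8.8 × 10^-5 × 3.66 × 10^5 × 2.195 = 70.68 m³
Ratio = ΔV_u / ΔV_c = Sy / S = 0.18 / 8.8 × 10^-5 = 2045

ΔV_u / ΔV_c ≈ 2050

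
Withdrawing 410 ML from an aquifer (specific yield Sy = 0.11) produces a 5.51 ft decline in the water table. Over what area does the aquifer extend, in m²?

A ≈ 2.22 × 10^6 m²

Δh = 5.51 ft = 1.679 m
ΔV = 410 ML = 4.1 × 10^5 m³
A = ΔV / (Sy × Δh) = 4.1 × 10^5 / (0.11 × 1.679) = 2.219 × 10^6 m²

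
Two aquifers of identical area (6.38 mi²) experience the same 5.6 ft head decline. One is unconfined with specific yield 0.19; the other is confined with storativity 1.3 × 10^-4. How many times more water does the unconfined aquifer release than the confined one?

ΔV_u / ΔV_c ≈ 1460

A = 6.38 mi² = 1.652 × 10^7 m²
Δh = 5.6 ft = 1.707 m
Unconfined: ΔV_u = Sy × A × Δh = 0.19 × 1.652 × 10^7 × 1.707 = 5.359 × 10^6 m³
Confined: ΔV_c = S × A × Δh = 1.3 × 10^-4 × 1.652 × 10^7 × 1.707 = 3667 m³
Ratio = ΔV_u / ΔV_c = Sy / S = 0.19 / 1.3 × 10^-4 = 1462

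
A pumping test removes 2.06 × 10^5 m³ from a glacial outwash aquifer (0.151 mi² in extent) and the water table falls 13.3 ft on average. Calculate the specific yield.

A = 0.151 mi² = 3.911 × 10^5 m²
Δh = 13.3 ft = 4.054 m
Sy = ΔV / (A × Δh) = 2.06 × 10^5 m³ / (3.911 × 10^5 m² × 4.054 m) = 0.1299

Sy ≈ 0.13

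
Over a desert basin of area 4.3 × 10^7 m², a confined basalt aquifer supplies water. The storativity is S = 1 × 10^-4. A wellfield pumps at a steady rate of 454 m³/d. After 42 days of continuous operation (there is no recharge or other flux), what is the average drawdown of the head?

Δh ≈ 4.43 m

ΔV = Q × t = 454 m³/d × 42 d = 19070 m³
Δh = ΔV / (S × A) = 19070 / (1 × 10^-4 × 4.3 × 10^7) = 4.434 m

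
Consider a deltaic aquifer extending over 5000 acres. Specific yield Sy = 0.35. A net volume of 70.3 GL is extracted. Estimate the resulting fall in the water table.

A = 5000 acres = 2.023 × 10^7 m²
ΔV = 70.3 GL = 7.03 × 10^7 m³
Δh = ΔV / (Sy × A) = 7.03 × 10^7 m³ / (0.35 × 2.023 × 10^7 m²) = 9.927 m

Δh ≈ 9.93 m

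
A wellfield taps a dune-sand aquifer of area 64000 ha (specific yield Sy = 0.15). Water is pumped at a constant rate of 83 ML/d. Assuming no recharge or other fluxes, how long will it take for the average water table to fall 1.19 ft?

A = 64000 ha = 6.4 × 10^8 m²
Δh = 1.19 ft = 0.3627 m
ΔV = Sy × A × Δh = 0.15 × 6.4 × 10^8 × 0.3627 = 3.482 × 10^7 m³
Q = 83 ML/d = 83000 m³/d
t = ΔV / Q = 3.482 × 10^7 m³ / 83000 m³/d = 419.5 d

t ≈ 420 days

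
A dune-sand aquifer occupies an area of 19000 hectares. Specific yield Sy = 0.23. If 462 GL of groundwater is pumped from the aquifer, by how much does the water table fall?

A = 19000 hectares = 1.9 × 10^8 m²
ΔV = 462 GL = 4.62 × 10^8 m³
Δh = ΔV / (Sy × A) = 4.62 × 10^8 m³ / (0.23 × 1.9 × 10^8 m²) = 10.57 m

Δh ≈ 10.6 m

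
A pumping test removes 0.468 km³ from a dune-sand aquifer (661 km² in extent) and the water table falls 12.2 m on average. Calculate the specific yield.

Sy ≈ 0.058

A = 661 km² = 6.61 × 10^8 m²
ΔV = 0.468 km³ = 4.68 × 10^8 m³
Sy = ΔV / (A × Δh) = 4.68 × 10^8 m³ / (6.61 × 10^8 m² × 12.2 m) = 0.05803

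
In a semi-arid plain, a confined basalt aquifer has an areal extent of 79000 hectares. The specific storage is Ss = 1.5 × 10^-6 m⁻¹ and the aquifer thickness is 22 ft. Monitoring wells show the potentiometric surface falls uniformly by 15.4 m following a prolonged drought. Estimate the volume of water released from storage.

ΔV ≈ 1.22 × 10^5 m³

b = 22 ft = 6.706 m
S = Ss × b = 1.5 × 10^-6 m⁻¹ × 6.706 m = 1.006 × 10^-5
A = 79000 hectares = 7.9 × 10^8 m²
ΔV = S × A × Δh = 1.006 × 10^-5 × 7.9 × 10^8 m² × 15.4 m = 1.224 × 10^5 m³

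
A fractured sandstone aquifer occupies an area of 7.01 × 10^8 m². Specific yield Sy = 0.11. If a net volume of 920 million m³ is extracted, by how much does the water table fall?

Δh ≈ 11.9 m

ΔV = 920 million m³ = 9.2 × 10^8 m³
Δh = ΔV / (Sy × A) = 9.2 × 10^8 m³ / (0.11 × 7.01 × 10^8 m²) = 11.93 m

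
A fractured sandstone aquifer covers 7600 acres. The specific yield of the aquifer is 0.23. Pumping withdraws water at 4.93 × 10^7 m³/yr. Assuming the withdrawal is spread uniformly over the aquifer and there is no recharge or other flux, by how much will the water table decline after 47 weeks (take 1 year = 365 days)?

Δh ≈ 6.28 m

A = 7600 acres = 3.076 × 10^7 m²
Q = 4.93 × 10^7 m³/yr = 1.351 × 10^5 m³/d
t = 47 weeks = 329 d
ΔV = Q × t = 1.351 × 10^5 m³/d × 329 d = 4.444 × 10^7 m³
Δh = ΔV / (Sy × A) = 4.444 × 10^7 / (0.23 × 3.076 × 10^7) = 6.282 m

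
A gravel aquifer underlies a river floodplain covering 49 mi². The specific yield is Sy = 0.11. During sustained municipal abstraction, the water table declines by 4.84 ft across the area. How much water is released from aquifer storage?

ΔV ≈ 2.06 × 10^7 m³

A = 49 mi² = 1.269 × 10^8 m²
Δh = 4.84 ft = 1.475 m
ΔV = Sy × A × Δh = 0.11 × 1.269 × 10^8 m² × 1.475 m = 2.059 × 10^7 m³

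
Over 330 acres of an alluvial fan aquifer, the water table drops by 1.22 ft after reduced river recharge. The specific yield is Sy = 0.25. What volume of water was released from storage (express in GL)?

ΔV ≈ 0.124 GL

A = 330 acres = 1.335 × 10^6 m²
Δh = 1.22 ft = 0.3719 m
ΔV = Sy × A × Δh = 0.25 × 1.335 × 10^6 m² × 0.3719 m = 1.241 × 10^5 m³
ΔV = 1.241 × 10^5 m³ = 0.1241 GL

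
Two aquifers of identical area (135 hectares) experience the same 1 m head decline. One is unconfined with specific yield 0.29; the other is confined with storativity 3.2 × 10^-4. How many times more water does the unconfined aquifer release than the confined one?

ΔV_u / ΔV_c ≈ 906

A = 135 hectares = 1.35 × 10^6 m²
Unconfined: ΔV_u = Sy × A × Δh = 0.29 × 1.35 × 10^6 × 1 = 3.915 × 10^5 m³
Confined: ΔV_c = S × A × Δh = 3.2 × 10^-4 × 1.35 × 10^6 × 1 = 432 m³
Ratio = ΔV_u / ΔV_c = Sy / S = 0.29 / 3.2 × 10^-4 = 906.2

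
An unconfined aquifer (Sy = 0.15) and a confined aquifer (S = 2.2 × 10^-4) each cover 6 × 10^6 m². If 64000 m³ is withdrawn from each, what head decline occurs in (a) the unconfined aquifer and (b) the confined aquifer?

Unconfined: Δh_u = ΔV/(Sy·A) = 64000/(0.15 × 6 × 10^6) = 0.07111 m
Confined: Δh_c = ΔV/(S·A) = 64000/(2.2 × 10^-4 × 6 × 10^6) = 48.48 m

Δh_u ≈ 0.0711 m; Δh_c ≈ 48.5 m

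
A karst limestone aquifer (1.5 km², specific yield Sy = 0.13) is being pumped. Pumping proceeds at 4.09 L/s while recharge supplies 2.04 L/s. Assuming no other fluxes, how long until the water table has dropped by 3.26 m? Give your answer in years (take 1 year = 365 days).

A = 1.5 km² = 1.5 × 10^6 m²
ΔV = Sy × A × Δh = 0.13 × 1.5 × 10^6 × 3.26 = 6.357 × 10^5 m³
Net withdrawal = 4.09 − 2.04 = 2.05 L/s = 177.1 m³/d
t = ΔV / Q = 6.357 × 10^5 m³ / 177.1 m³/d = 3589 d
t = 3589 d ≈ 9.833 years

t ≈ 9.83 years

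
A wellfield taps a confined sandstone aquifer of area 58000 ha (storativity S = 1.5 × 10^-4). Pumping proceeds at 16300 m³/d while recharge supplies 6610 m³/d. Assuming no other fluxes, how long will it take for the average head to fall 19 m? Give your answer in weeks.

t ≈ 24.4 weeks

A = 58000 ha = 5.8 × 10^8 m²
ΔV = S × A × Δh = 1.5 × 10^-4 × 5.8 × 10^8 × 19 = 1.653 × 10^6 m³
Net withdrawal = 16300 − 6610 = 9690 m³/d
t = ΔV / Q = 1.653 × 10^6 m³ / 9690 m³/d = 170.6 d
t = 170.6 d ≈ 24.37 weeks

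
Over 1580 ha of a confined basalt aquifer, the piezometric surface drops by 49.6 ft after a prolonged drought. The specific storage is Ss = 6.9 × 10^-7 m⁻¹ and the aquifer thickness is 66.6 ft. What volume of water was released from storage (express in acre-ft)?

b = 66.6 ft = 20.3 m
S = Ss × b = 6.9 × 10^-7 m⁻¹ × 20.3 m = 1.401 × 10^-5
A = 1580 ha = 1.58 × 10^7 m²
Δh = 49.6 ft = 15.12 m
ΔV = S × A × Δh = 1.401 × 10^-5 × 1.58 × 10^7 m² × 15.12 m = 3346 m³
ΔV = 3346 m³ = 2.712 acre-ft

ΔV ≈ 2.71 acre-ft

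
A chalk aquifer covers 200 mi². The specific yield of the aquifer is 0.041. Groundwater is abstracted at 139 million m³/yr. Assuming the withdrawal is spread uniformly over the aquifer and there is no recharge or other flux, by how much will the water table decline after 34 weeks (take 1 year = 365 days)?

A = 200 mi² = 5.18 × 10^8 m²
Q = 139 million m³/yr = 3.808 × 10^5 m³/d
t = 34 weeks = 238 d
ΔV = Q × t = 3.808 × 10^5 m³/d × 238 d = 9.064 × 10^7 m³
Δh = ΔV / (Sy × A) = 9.064 × 10^7 / (0.041 × 5.18 × 10^8) = 4.268 m

Δh ≈ 4.27 m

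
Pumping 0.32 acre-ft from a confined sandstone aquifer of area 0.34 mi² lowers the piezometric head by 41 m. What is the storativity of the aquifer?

S ≈ 1.1 × 10^-5

A = 0.34 mi² = 8.806 × 10^5 m²
ΔV = 0.32 acre-ft = 394.7 m³
S = ΔV / (A × Δh) = 394.7 m³ / (8.806 × 10^5 m² × 41 m) = 1.093 × 10^-5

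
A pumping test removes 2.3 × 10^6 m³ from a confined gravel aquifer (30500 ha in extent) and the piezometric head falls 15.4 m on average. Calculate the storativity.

A = 30500 ha = 3.05 × 10^8 m²
S = ΔV / (A × Δh) = 2.3 × 10^6 m³ / (3.05 × 10^8 m² × 15.4 m) = 4.897 × 10^-4

S ≈ 4.9 × 10^-4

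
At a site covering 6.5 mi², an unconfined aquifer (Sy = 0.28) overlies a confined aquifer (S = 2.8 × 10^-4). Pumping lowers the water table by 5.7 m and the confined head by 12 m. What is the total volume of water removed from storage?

ΔV ≈ 2.69 × 10^7 m³

A = 6.5 mi² = 1.683 × 10^7 m²
Unconfined: ΔV_u = Sy × A × Δh_u = 0.28 × 1.683 × 10^7 × 5.7 = 2.687 × 10^7 m³
Confined: ΔV_c = S × A × Δh_c = 2.8 × 10^-4 × 1.683 × 10^7 × 12 = 56570 m³
Total ΔV = 2.687 × 10^7 + 56570 = 2.693 × 10^7 m³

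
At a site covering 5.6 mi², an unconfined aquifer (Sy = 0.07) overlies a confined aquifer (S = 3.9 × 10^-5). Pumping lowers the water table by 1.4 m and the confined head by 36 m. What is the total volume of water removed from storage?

A = 5.6 mi² = 1.45 × 10^7 m²
Unconfined: ΔV_u = Sy × A × Δh_u = 0.07 × 1.45 × 10^7 × 1.4 = 1.421 × 10^6 m³
Confined: ΔV_c = S × A × Δh_c = 3.9 × 10^-5 × 1.45 × 10^7 × 36 = 20360 m³
Total ΔV = 1.421 × 10^6 + 20360 = 1.442 × 10^6 m³

ΔV ≈ 1.44 × 10^6 m³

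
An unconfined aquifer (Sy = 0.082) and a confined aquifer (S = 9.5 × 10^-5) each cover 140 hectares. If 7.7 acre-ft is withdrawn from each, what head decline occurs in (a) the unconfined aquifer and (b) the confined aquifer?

Δh_u ≈ 0.0827 m; Δh_c ≈ 71.4 m

A = 140 hectares = 1.4 × 10^6 m²
ΔV = 7.7 acre-ft = 9498 m³
Unconfined: Δh_u = ΔV/(Sy·A) = 9498/(0.082 × 1.4 × 10^6) = 0.08273 m
Confined: Δh_c = ΔV/(S·A) = 9498/(9.5 × 10^-5 × 1.4 × 10^6) = 71.41 m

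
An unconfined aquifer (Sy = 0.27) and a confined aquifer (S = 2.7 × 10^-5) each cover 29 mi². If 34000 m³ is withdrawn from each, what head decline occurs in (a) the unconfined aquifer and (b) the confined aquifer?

A = 29 mi² = 7.511 × 10^7 m²
Unconfined: Δh_u = ΔV/(Sy·A) = 34000/(0.27 × 7.511 × 10^7) = 0.001677 m
Confined: Δh_c = ΔV/(S·A) = 34000/(2.7 × 10^-5 × 7.511 × 10^7) = 16.77 m

Δh_u ≈ 0.00168 m; Δh_c ≈ 16.8 m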